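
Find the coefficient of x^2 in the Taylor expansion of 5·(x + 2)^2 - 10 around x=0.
Expand to order 2: 5·(x + 2)^2 - 10 = 5·x^2 + 20·x + 10 + O(x^3).
The coefficient of x^2 is 5.

Final answer: 5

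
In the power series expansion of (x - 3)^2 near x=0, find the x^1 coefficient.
Expand to order 1: (x - 3)^2 = 9 - 6·x + O(x^2).
The coefficient of x^1 is -6.

Final answer: -6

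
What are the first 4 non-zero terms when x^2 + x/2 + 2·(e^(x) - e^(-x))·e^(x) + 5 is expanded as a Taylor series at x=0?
8·x^3/3 + 5·x^2 + 9·x/2 + 5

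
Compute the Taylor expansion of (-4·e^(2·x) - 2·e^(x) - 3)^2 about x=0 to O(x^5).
1463·x^4/6 + 282·x^3 + 262·x^2 + 180·x + 81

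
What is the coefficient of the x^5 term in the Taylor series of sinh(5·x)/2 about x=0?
Expand to order 5: sinh(5·x)/2 = 625·x^5/48 + 125·x^3/12 + 5·x/2 + O(x^6).
The coefficient of x^5 is 625/48.

Final answer: 625/48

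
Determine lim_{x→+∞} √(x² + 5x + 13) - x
This is an ∞ − ∞ indeterminate form.
Multiply and divide by the conjugate √(x²+5x + 13) + x; the x² terms cancel, leaving (5x + 13)/(√(x²+5x + 13)+x) → 5/2.
Limit = 5/2.

Final answer: 5/2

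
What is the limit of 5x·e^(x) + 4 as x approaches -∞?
The product is a 0·∞ indeterminate form at x → -∞.
Rewrite the product as 5x / e^(-x) (an ∞/∞ form) and apply L'Hôpital, or use the standard hierarchy e^(|x|) ≫ |x| as x → -∞.
The indeterminate product → 0, so the limit = 4.

Final answer: 4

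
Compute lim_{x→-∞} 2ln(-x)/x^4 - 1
The quotient is an ∞/∞ indeterminate form as x → -∞.
Compare growth rates of the dominant terms (exponentials ≫ polynomials ≫ logarithms), or apply L'Hôpital's rule; the quotient → 0.
Adding the constant: 0 - 1 = -1. Limit = -1.

Final answer: -1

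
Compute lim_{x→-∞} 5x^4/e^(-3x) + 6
The quotient is an ∞/∞ indeterminate form as x → -∞.
Compare growth rates of the dominant terms (exponentials ≫ polynomials ≫ logarithms), or apply L'Hôpital's rule; the quotient → 0.
Adding the constant: 0 + 6 = 6. Limit = 6.

Final answer: 6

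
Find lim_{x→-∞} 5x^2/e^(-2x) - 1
The quotient is an ∞/∞ indeterminate form as x → -∞.
Compare growth rates of the dominant terms (exponentials ≫ polynomials ≫ logarithms), or apply L'Hôpital's rule; the quotient → 0.
Adding the constant: 0 - 1 = -1. Limit = -1.

Final answer: -1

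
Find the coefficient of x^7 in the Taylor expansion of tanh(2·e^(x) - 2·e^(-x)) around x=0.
Expand to order 7: tanh(2·e^(x) - 2·e^(-x)) = -973663·x^7/1260 + 1259·x^5/10 - 62·x^3/3 + 4·x + O(x^8).
The coefficient of x^7 is -973663/1260.

Final answer: -973663/1260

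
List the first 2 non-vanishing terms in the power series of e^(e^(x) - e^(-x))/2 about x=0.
x + 1/2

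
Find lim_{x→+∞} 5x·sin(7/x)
As x → +∞: let u = 7/x → 0⁺; then 5·x·sin(7/x) = 5·7·sin(u)/u → 5·7·1 = 35.
Limit = 35.

Final answer: 35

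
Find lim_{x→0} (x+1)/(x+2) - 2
Direct substitution at x = 0 gives -3/2.

Final answer: -3/2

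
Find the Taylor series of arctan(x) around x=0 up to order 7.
-x^7/7 + x^5/5 - x^3/3 + x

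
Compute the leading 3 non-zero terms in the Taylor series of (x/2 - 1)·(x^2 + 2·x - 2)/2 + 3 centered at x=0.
x^3/4 - 3·x/2 + 4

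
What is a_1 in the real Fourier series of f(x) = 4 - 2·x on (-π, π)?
a_1 = (1/π) ∫_{-π}^{π} f(x)·cos(1x) dx.
Evaluate the integral (use parity and integration by parts as needed): a_1 = 0.

Final answer: 0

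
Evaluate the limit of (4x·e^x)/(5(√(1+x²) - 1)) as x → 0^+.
Both numerator and denominator → 0 as x → 0^+; this is a 0/0 indeterminate form.
Expand each to leading order near x = 0: numerator ~ 4·x, denominator ~ 5·x^2/2.
The limit of the ratio is ∞.

Final answer: ∞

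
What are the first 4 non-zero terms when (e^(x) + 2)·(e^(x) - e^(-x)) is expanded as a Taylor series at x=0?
2·x^4/3 + 2·x^3 + 2·x^2 + 6·x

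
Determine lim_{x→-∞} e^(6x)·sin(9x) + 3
Evaluate the dominant behaviour as x → -∞; each term tends to a finite value or vanishes.
Limit = 3.

Final answer: 3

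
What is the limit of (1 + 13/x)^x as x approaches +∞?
As x → +∞: this is the defining limit (1 + 13/x)^x → e^13.
Limit = e^(13).

Final answer: e^(13)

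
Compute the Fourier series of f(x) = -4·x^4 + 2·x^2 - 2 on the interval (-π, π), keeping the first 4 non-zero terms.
(-200 + 32·π^2)·cos(x) + (14 - 8·π^2)·cos(2·x) + (-88/27 + 32·π^2/9)·cos(3·x) - 4·π^4/5 - 2 + 2·π^2/3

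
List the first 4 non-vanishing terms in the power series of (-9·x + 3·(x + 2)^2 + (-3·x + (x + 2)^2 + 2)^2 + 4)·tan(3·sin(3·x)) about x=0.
6921·x^4/2 + 12078·x^3 + 135·x^2 + 468·x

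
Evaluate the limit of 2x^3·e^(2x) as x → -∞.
This is a 0·∞ indeterminate form at x → -∞.
Rewrite the product as 2x^3 / e^(-2x) (an ∞/∞ form) and apply L'Hôpital, or use the standard hierarchy e^(2|x|) ≫ |x^3| as x → -∞.
The indeterminate product → 0, so the limit = 0.

Final answer: 0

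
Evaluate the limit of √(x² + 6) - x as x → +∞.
This is an ∞ − ∞ indeterminate form.
Multiply and divide by the conjugate √(x²+6) + x; the x² terms cancel, leaving 6/(√(x²+6)+x) → 0.
Limit = 0.

Final answer: 0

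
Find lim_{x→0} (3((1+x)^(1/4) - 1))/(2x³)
Both numerator and denominator → 0 as x → 0; this is a 0/0 indeterminate form.
Expand each to leading order near x = 0: numerator ~ 3·x/4, denominator ~ 2·x^3.
The limit of the ratio is ∞.

Final answer: ∞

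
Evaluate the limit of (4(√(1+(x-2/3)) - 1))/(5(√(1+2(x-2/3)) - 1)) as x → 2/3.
Both numerator and denominator → 0 as x → 2/3; this is a 0/0 indeterminate form.
Expand each to leading order near x = 2/3: numerator ~ 2·(x - 2/3), denominator ~ 5·(x - 2/3).
The limit of the ratio is 2/5.

Final answer: 2/5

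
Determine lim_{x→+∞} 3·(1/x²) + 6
Evaluate the dominant behaviour as x → +∞; each term tends to a finite value or vanishes.
Limit = 6.

Final answer: 6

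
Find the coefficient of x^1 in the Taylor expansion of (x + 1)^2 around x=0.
Expand to order 1: (x + 1)^2 = 2·x + 1 + O(x^2).
The coefficient of x^1 is 2.

Final answer: 2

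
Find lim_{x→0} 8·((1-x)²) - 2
Direct substitution at x = 0 gives 6.

Final answer: 6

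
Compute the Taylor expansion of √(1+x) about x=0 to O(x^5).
-5·x^4/128 + x^3/16 - x^2/8 + x/2 + 1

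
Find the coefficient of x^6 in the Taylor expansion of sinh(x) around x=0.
Expand to order 6: sinh(x) = x^5/120 + x^3/6 + x + O(x^7).
The coefficient of x^6 is 0.

Final answer: 0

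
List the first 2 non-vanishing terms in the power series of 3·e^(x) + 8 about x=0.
3·x + 11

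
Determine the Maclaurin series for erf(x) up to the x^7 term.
-x^7/(21·√(π)) + x^5/(5·√(π)) - 2·x^3/(3·√(π)) + 2·x/√(π)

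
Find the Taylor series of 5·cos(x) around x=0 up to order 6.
-x^6/144 + 5·x^4/24 - 5·x^2/2 + 5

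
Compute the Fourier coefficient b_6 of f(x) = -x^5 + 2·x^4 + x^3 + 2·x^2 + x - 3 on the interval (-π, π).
b_6 = (1/π) ∫_{-π}^{π} f(x)·sin(6x) dx.
Evaluate the integral (use parity and integration by parts as needed): b_6 = -14·π^2/27 - 20/81 + π^4/3.

Final answer: -14·π^2/27 - 20/81 + π^4/3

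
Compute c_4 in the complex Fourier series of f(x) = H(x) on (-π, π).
Compute the real Fourier coefficients first: a_4 = 0, b_4 = 0.
Then c_4 = (a_4 − i·b_4)/2 = 0.

Final answer: 0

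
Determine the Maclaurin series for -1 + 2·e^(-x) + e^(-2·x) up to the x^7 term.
-13·x^7/504 + 11·x^6/120 - 17·x^5/60 + 3·x^4/4 - 5·x^3/3 + 3·x^2 - 4·x + 2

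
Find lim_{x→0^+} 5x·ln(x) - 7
The product is a 0·∞ indeterminate form at x → 0⁺.
Rewrite the product as 5·ln(x) / x^(-1) and apply L'Hôpital, or use the standard hierarchy x^(-1) ≫ |ln x| as x → 0⁺.
The indeterminate product → 0, so the limit = -7.

Final answer: -7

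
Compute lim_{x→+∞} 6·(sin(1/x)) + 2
Evaluate the dominant behaviour as x → +∞; each term tends to a finite value or vanishes.
Limit = 2.

Final answer: 2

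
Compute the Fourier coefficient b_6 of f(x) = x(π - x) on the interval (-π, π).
b_6 = (1/π) ∫_{-π}^{π} f(x)·sin(6x) dx.
Evaluate the integral (use parity and integration by parts as needed): b_6 = -π/3.

Final answer: -π/3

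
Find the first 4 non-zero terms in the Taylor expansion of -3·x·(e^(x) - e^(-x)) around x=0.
-x^8/840 - x^6/20 - x^4 - 6·x^2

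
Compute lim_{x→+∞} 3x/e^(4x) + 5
The quotient is an ∞/∞ indeterminate form as x → +∞.
The exponential denominator e^(4x) dominates the polynomial numerator (e^x ≫ x as x → ∞), so the quotient → 0.
Adding the constant: 0 + 5 = 5. Limit = 5.

Final answer: 5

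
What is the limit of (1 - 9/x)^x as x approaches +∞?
As x → +∞: this is the defining limit (1 - 9/x)^x → e^(-9).
Limit = e^(-9).

Final answer: e^(-9)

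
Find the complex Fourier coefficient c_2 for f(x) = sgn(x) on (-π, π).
Compute the real Fourier coefficients first: a_2 = 0, b_2 = 0.
Then c_2 = (a_2 − i·b_2)/2 = 0.

Final answer: 0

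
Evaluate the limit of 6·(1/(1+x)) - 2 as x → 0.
Direct substitution at x = 0 gives 4.

Final answer: 4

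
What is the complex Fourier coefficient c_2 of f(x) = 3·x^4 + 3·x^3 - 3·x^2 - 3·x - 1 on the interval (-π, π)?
Compute the real Fourier coefficients first: a_2 = -12 + 6·π^2, b_2 = 15/2 - 3·π^2.
Then c_2 = (a_2 − i·b_2)/2 = -6 + 3·π^2 - 15·i/4 + 3·i·π^2/2.

Final answer: -6 + 3·π^2 - 15·i/4 + 3·i·π^2/2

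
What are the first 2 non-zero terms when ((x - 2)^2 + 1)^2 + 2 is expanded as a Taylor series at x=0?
27 - 40·x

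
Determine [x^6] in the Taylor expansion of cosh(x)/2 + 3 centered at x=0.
Expand to order 6: cosh(x)/2 + 3 = x^6/1440 + x^4/48 + x^2/4 + 7/2 + O(x^7).
The coefficient of x^6 is 1/1440.

Final answer: 1/1440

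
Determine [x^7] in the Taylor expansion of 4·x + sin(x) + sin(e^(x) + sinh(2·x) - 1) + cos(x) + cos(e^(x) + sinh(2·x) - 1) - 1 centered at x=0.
6961/2520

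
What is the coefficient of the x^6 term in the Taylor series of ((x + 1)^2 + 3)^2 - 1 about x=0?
Expand to order 6: ((x + 1)^2 + 3)^2 - 1 = x^4 + 4·x^3 + 12·x^2 + 16·x + 15 + O(x^7).
The coefficient of x^6 is 0.

Final answer: 0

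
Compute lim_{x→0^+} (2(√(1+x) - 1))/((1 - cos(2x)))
Both numerator and denominator → 0 as x → 0^+; this is a 0/0 indeterminate form.
Expand each to leading order near x = 0: numerator ~ x, denominator ~ 2·x^2.
The limit of the ratio is ∞.

Final answer: ∞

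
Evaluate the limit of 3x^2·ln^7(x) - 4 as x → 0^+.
The product is a 0·∞ indeterminate form at x → 0⁺.
Rewrite the product as 3·ln^7(x) / x^(-2) and apply L'Hôpital, or use the standard hierarchy x^(-2) ≫ |ln x|^7 as x → 0⁺.
The indeterminate product → 0, so the limit = -4.

Final answer: -4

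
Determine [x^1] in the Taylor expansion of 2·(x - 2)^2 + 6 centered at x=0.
Expand to order 1: 2·(x - 2)^2 + 6 = 14 - 8·x + O(x^2).
The coefficient of x^1 is -8.

Final answer: -8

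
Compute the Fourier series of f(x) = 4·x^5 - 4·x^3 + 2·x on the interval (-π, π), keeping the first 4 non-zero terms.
(-168·π^2 + 8·π^4 + 1012)·sin(x) + (-4·π^4 - 38 + 24·π^2)·sin(2·x) + (-232·π^2/27 + 572/81 + 8·π^4/3)·sin(3·x) + (-2·π^4 - 43/16 + 9·π^2/2)·sin(4·x)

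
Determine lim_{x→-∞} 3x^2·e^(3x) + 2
The product is a 0·∞ indeterminate form at x → -∞.
Rewrite the product as 3x^2 / e^(-3x) (an ∞/∞ form) and apply L'Hôpital, or use the standard hierarchy e^(3|x|) ≫ |x^2| as x → -∞.
The indeterminate product → 0, so the limit = 2.

Final answer: 2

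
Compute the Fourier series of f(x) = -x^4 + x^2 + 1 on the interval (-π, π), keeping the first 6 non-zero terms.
(-52 + 8·π^2)·cos(x) + (4 - 2·π^2)·cos(2·x) + (-28/27 + 8·π^2/9)·cos(3·x) + (7/16 - π^2/2)·cos(4·x) + (-148/625 + 8·π^2/25)·cos(5·x) - π^4/5 + 1 + π^2/3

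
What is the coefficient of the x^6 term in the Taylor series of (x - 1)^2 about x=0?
Expand to order 6: (x - 1)^2 = x^2 - 2·x + 1 + O(x^7).
The coefficient of x^6 is 0.

Final answer: 0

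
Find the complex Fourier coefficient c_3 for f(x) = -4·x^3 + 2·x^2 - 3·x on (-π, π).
Compute the real Fourier coefficients first: a_3 = -8/9, b_3 = -8·π^2/3 - 2/9.
Then c_3 = (a_3 − i·b_3)/2 = -4/9 + i/9 + 4·i·π^2/3.

Final answer: -4/9 + i/9 + 4·i·π^2/3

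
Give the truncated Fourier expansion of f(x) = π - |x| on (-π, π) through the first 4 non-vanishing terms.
4·cos(x)/π + 4·cos(3·x)/(9·π) + 4·cos(5·x)/(25·π) + π/2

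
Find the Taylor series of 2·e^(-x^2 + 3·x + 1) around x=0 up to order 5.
-39·e·x^5/20 - 5·e·x^4/4 + 3·e·x^3 + 7·e·x^2 + 6·e·x + 2·e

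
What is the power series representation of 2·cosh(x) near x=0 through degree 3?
x^2 + 2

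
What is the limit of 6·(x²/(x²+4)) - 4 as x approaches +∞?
Evaluate the dominant behaviour as x → +∞; each term tends to a finite value or vanishes.
Limit = 2.

Final answer: 2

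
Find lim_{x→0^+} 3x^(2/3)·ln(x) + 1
The product is a 0·∞ indeterminate form at x → 0⁺.
Rewrite the product as 3·ln(x) / x^(-2/3) and apply L'Hôpital, or use the standard hierarchy x^(-2/3) ≫ |ln x| as x → 0⁺.
The indeterminate product → 0, so the limit = 1.

Final answer: 1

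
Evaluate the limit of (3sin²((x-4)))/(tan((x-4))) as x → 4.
Both numerator and denominator → 0 as x → 4; this is a 0/0 indeterminate form.
Expand each to leading order near x = 4: numerator ~ 3·(x - 4)^2, denominator ~ (x - 4).
The limit of the ratio is 0.

Final answer: 0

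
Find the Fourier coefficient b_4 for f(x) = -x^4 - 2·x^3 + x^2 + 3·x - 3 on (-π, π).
b_4 = (1/π) ∫_{-π}^{π} f(x)·sin(4x) dx.
Evaluate the integral (use parity and integration by parts as needed): b_4 = -15/8 + π^2.

Final answer: -15/8 + π^2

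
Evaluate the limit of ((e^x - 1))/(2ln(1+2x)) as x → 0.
Both numerator and denominator → 0 as x → 0; this is a 0/0 indeterminate form.
Expand each to leading order near x = 0: numerator ~ x, denominator ~ 4·x.
The limit of the ratio is 1/4.

Final answer: 1/4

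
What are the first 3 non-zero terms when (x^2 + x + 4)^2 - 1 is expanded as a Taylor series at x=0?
9·x^2 + 8·x + 15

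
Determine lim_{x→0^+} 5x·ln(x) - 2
The product is a 0·∞ indeterminate form at x → 0⁺.
Rewrite the product as 5·ln(x) / x^(-1) and apply L'Hôpital, or use the standard hierarchy x^(-1) ≫ |ln x| as x → 0⁺.
The indeterminate product → 0, so the limit = -2.

Final answer: -2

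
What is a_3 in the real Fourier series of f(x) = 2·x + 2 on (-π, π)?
a_3 = (1/π) ∫_{-π}^{π} f(x)·cos(3x) dx.
Evaluate the integral (use parity and integration by parts as needed): a_3 = 0.

Final answer: 0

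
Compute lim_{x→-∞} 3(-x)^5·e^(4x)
This is a 0·∞ indeterminate form at x → -∞.
Rewrite the product as 3(-x)^5 / e^(-4x) (an ∞/∞ form) and apply L'Hôpital, or use the standard hierarchy e^(4|x|) ≫ |(-x)^5| as x → -∞.
The indeterminate product → 0, so the limit = 0.

Final answer: 0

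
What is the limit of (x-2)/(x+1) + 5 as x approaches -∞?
Evaluate the dominant behaviour as x → -∞; each term tends to a finite value or vanishes.
Limit = 6.

Final answer: 6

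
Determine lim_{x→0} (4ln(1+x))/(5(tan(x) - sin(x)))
Both numerator and denominator → 0 as x → 0; this is a 0/0 indeterminate form.
Expand each to leading order near x = 0: numerator ~ 4·x, denominator ~ 5·x^3/2.
The limit of the ratio is ∞.

Final answer: ∞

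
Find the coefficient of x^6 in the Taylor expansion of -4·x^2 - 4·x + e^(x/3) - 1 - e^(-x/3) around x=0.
Expand to order 6: -4·x^2 - 4·x + e^(x/3) - 1 - e^(-x/3) = x^5/14580 + x^3/81 - 4·x^2 - 10·x/3 - 1 + O(x^7).
The coefficient of x^6 is 0.

Final answer: 0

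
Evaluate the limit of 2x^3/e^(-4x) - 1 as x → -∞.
The quotient is an ∞/∞ indeterminate form as x → -∞.
Compare growth rates of the dominant terms (exponentials ≫ polynomials ≫ logarithms), or apply L'Hôpital's rule; the quotient → 0.
Adding the constant: 0 - 1 = -1. Limit = -1.

Final answer: -1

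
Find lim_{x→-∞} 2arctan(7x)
Evaluate the dominant behaviour as x → -∞; each term tends to a finite value or vanishes.
Limit = -π.

Final answer: -π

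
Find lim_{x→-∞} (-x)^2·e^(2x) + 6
The product is a 0·∞ indeterminate form at x → -∞.
Rewrite the product as (-x)^2 / e^(-2x) (an ∞/∞ form) and apply L'Hôpital, or use the standard hierarchy e^(2|x|) ≫ |(-x)^2| as x → -∞.
The indeterminate product → 0, so the limit = 6.

Final answer: 6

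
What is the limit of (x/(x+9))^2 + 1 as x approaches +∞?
As x → +∞: x/(x+9) = 1/(1 + 9/x) → 1, and the 2nd power of a limit-1 base also → 1; with the additive constant, 1 + 1 = 2.
Limit = 2.

Final answer: 2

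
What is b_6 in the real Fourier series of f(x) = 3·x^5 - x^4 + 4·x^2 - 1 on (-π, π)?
b_6 = (1/π) ∫_{-π}^{π} f(x)·sin(6x) dx.
Evaluate the integral (use parity and integration by parts as needed): b_6 = -π^4 - 5/54 + 5·π^2/9.

Final answer: -π^4 - 5/54 + 5·π^2/9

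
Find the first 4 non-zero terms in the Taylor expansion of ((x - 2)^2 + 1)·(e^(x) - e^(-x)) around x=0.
-4·x^4/3 + 11·x^3/3 - 8·x^2 + 10·x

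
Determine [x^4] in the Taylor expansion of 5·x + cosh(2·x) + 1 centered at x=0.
Expand to order 4: 5·x + cosh(2·x) + 1 = 2·x^4/3 + 2·x^2 + 5·x + 2 + O(x^5).
The coefficient of x^4 is 2/3.

Final answer: 2/3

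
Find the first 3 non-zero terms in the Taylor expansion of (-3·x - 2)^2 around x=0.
9·x^2 + 12·x + 4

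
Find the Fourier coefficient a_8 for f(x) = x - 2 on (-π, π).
a_8 = (1/π) ∫_{-π}^{π} f(x)·cos(8x) dx.
Evaluate the integral (use parity and integration by parts as needed): a_8 = 0.

Final answer: 0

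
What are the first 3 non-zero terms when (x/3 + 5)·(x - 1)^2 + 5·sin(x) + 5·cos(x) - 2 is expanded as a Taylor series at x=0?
11·x^2/6 - 14·x/3 + 8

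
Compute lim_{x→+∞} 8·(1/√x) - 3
Evaluate the dominant behaviour as x → +∞; each term tends to a finite value or vanishes.
Limit = -3.

Final answer: -3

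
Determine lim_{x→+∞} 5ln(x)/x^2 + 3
The quotient is an ∞/∞ indeterminate form as x → +∞.
The polynomial denominator x^2 dominates the logarithmic numerator (any positive power of x ≫ ln(x) as x → ∞), so the quotient → 0.
Adding the constant: 0 + 3 = 3. Limit = 3.

Final answer: 3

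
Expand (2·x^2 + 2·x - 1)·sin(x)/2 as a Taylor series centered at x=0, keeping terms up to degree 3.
13·x^3/12 + x^2 - x/2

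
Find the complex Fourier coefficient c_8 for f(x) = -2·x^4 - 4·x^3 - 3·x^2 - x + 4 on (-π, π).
Compute the real Fourier coefficients first: a_8 = -π^2/4 - 21/128, b_8 = 5/32 + π^2.
Then c_8 = (a_8 − i·b_8)/2 = -π^2/8 - 21/256 - i·π^2/2 - 5·i/64.

Final answer: -π^2/8 - 21/256 - i·π^2/2 - 5·i/64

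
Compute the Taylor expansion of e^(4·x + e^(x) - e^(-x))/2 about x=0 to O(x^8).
37385·x^7/1008 + 3463·x^6/90 + 4249·x^5/120 + 28·x^4 + 109·x^3/6 + 9·x^2 + 3·x + 1/2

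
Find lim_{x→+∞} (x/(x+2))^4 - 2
As x → +∞: x/(x+2) = 1/(1 + 2/x) → 1, and the 4th power of a limit-1 base also → 1; with the additive constant, 1 - 2 = -1.
Limit = -1.

Final answer: -1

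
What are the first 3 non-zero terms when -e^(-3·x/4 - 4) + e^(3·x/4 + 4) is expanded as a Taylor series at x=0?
x^2·(-9·e^(-4)/32 + 9·e^(4)/32) + x·(3·e^(-4)/4 + 3·e^(4)/4) - e^(-4) + e^(4)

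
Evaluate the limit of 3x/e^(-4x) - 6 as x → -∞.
The quotient is an ∞/∞ indeterminate form as x → -∞.
Compare growth rates of the dominant terms (exponentials ≫ polynomials ≫ logarithms), or apply L'Hôpital's rule; the quotient → 0.
Adding the constant: 0 - 6 = -6. Limit = -6.

Final answer: -6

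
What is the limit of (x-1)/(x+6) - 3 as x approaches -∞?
Evaluate the dominant behaviour as x → -∞; each term tends to a finite value or vanishes.
Limit = -2.

Final answer: -2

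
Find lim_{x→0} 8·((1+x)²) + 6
Direct substitution at x = 0 gives 14.

Final answer: 14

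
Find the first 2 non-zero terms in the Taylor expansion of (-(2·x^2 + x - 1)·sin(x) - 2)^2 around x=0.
4 - 4·x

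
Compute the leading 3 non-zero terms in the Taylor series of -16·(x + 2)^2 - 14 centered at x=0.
-16·x^2 - 64·x - 78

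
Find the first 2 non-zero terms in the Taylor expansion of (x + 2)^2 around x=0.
4·x + 4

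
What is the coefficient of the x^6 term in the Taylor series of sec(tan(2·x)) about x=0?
Expand to order 6: sec(tan(2·x)) = 1588·x^6/45 + 26·x^4/3 + 2·x^2 + 1 + O(x^7).
The coefficient of x^6 is 1588/45.

Final answer: 1588/45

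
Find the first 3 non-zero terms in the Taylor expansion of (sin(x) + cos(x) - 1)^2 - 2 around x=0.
-x^3 + x^2 - 2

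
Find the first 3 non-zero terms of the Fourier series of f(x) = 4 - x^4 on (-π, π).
(-48 + 8·π^2)·cos(x) + (3 - 2·π^2)·cos(2·x) - π^4/5 + 4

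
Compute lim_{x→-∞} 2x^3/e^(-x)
This is an ∞/∞ indeterminate form as x → -∞.
Compare growth rates of the dominant terms (exponentials ≫ polynomials ≫ logarithms), or apply L'Hôpital's rule; the quotient → 0.
Limit = 0.

Final answer: 0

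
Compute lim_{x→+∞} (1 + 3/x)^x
As x → +∞: this is the defining limit (1 + 3/x)^x → e^3.
Limit = e^(3).

Final answer: e^(3)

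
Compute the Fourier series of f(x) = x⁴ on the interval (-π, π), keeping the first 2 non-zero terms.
(48 - 8·π^2)·cos(x) + π^4/5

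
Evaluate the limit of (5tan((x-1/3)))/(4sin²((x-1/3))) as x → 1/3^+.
Both numerator and denominator → 0 as x → 1/3^+; this is a 0/0 indeterminate form.
Expand each to leading order near x = 1/3: numerator ~ 5·(x - 1/3), denominator ~ 4·(x - 1/3)^2.
The limit of the ratio is ∞.

Final answer: ∞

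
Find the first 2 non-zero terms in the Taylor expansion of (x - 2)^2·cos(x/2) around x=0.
4 - 4·x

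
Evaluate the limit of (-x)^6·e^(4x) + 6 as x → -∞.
The product is a 0·∞ indeterminate form at x → -∞.
Rewrite the product as (-x)^6 / e^(-4x) (an ∞/∞ form) and apply L'Hôpital, or use the standard hierarchy e^(4|x|) ≫ |(-x)^6| as x → -∞.
The indeterminate product → 0, so the limit = 6.

Final answer: 6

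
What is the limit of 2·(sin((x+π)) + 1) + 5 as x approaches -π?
Direct substitution at x = -π gives 7.

Final answer: 7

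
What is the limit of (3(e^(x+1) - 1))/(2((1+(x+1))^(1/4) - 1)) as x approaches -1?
Both numerator and denominator → 0 as x → -1; this is a 0/0 indeterminate form.
Expand each to leading order near x = -1: numerator ~ 3·(x + 1), denominator ~ (x + 1)/2.
The limit of the ratio is 6.

Final answer: 6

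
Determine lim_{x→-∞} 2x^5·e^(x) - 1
The product is a 0·∞ indeterminate form at x → -∞.
Rewrite the product as 2x^5 / e^(-x) (an ∞/∞ form) and apply L'Hôpital, or use the standard hierarchy e^(|x|) ≫ |x^5| as x → -∞.
The indeterminate product → 0, so the limit = -1.

Final answer: -1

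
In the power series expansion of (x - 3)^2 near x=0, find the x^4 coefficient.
Expand to order 4: (x - 3)^2 = x^2 - 6·x + 9 + O(x^5).
The coefficient of x^4 is 0.

Final answer: 0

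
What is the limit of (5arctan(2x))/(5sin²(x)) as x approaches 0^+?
Both numerator and denominator → 0 as x → 0^+; this is a 0/0 indeterminate form.
Expand each to leading order near x = 0: numerator ~ 10·x, denominator ~ 5·x^2.
The limit of the ratio is ∞.

Final answer: ∞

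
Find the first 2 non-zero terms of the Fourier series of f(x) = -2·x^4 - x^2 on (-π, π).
(-92 + 16·π^2)·cos(x) - 2·π^4/5 - π^2/3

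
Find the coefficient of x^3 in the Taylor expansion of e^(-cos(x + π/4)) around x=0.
Expand to order 3: e^(-cos(x + π/4)) = x^3·(-√(2)·e^(-√(2)/2)/24 + e^(-√(2)/2)/4) + x^2·(e^(-√(2)/2)/4 + √(2)·e^(-√(2)/2)/4) + √(2)·x·e^(-√(2)/2)/2 + e^(-√(2)/2) + O(x^4).
The coefficient of x^3 is -√(2)·e^(-√(2)/2)/24 + e^(-√(2)/2)/4.

Final answer: -√(2)·e^(-√(2)/2)/24 + e^(-√(2)/2)/4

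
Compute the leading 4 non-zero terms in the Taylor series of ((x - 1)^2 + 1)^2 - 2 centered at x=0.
-4·x^3 + 8·x^2 - 8·x + 2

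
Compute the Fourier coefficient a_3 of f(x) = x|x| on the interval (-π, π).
a_3 = (1/π) ∫_{-π}^{π} f(x)·cos(3x) dx.
Evaluate the integral (use parity and integration by parts as needed): a_3 = 0.

Final answer: 0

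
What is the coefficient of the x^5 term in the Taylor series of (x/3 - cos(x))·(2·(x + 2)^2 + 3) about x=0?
Expand to order 5: (x/3 - cos(x))·(2·(x + 2)^2 + 3) = -x^5/3 + 13·x^4/24 + 14·x^3/3 + 37·x^2/6 - 13·x/3 - 11 + O(x^6).
The coefficient of x^5 is -1/3.

Final answer: -1/3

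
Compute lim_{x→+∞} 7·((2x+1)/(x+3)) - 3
Evaluate the dominant behaviour as x → +∞; each term tends to a finite value or vanishes.
Limit = 11.

Final answer: 11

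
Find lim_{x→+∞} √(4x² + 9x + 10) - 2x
As x → +∞: multiply by the conjugate to get (9x+10)/(√(4x²+9x+10)+2x); the denominator ~ 4x, so the limit is 9/4.
Limit = 9/4.

Final answer: 9/4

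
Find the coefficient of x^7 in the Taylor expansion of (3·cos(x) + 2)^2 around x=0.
Expand to order 7: (3·cos(x) + 2)^2 = -5·x^6/12 + 7·x^4/2 - 15·x^2 + 25 + O(x^8).
The coefficient of x^7 is 0.

Final answer: 0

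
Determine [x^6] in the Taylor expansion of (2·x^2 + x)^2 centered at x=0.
Expand to order 6: (2·x^2 + x)^2 = 4·x^4 + 4·x^3 + x^2 + O(x^7).
The coefficient of x^6 is 0.

Final answer: 0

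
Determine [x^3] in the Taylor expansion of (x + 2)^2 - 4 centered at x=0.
Expand to order 3: (x + 2)^2 - 4 = x^2 + 4·x + O(x^4).
The coefficient of x^3 is 0.

Final answer: 0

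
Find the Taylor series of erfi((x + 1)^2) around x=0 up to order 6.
994·e·x^6/(5·√(π)) + 1588·e·x^5/(15·√(π)) + 158·e·x^4/(3·√(π)) + 24·e·x^3/√(π) + 10·e·x^2/√(π) + 4·e·x/√(π) + erfi(1)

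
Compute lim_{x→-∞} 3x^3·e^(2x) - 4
The product is a 0·∞ indeterminate form at x → -∞.
Rewrite the product as 3x^3 / e^(-2x) (an ∞/∞ form) and apply L'Hôpital, or use the standard hierarchy e^(2|x|) ≫ |x^3| as x → -∞.
The indeterminate product → 0, so the limit = -4.

Final answer: -4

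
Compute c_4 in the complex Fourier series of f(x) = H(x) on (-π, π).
Compute the real Fourier coefficients first: a_4 = 0, b_4 = 0.
Then c_4 = (a_4 − i·b_4)/2 = 0.

Final answer: 0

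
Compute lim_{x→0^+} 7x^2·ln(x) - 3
The product is a 0·∞ indeterminate form at x → 0⁺.
Rewrite the product as 7·ln(x) / x^(-2) and apply L'Hôpital, or use the standard hierarchy x^(-2) ≫ |ln x| as x → 0⁺.
The indeterminate product → 0, so the limit = -3.

Final answer: -3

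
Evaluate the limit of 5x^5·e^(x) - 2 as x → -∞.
The product is a 0·∞ indeterminate form at x → -∞.
Rewrite the product as 5x^5 / e^(-x) (an ∞/∞ form) and apply L'Hôpital, or use the standard hierarchy e^(|x|) ≫ |x^5| as x → -∞.
The indeterminate product → 0, so the limit = -2.

Final answer: -2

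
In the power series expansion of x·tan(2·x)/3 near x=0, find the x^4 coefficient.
Expand to order 4: x·tan(2·x)/3 = 8·x^4/9 + 2·x^2/3 + O(x^5).
The coefficient of x^4 is 8/9.

Final answer: 8/9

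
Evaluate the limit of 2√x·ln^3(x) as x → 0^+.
This is a 0·∞ indeterminate form at x → 0⁺.
Rewrite the product as 2·ln^3(x) / x^(-1/2) and apply L'Hôpital, or use the standard hierarchy x^(-1/2) ≫ |ln x|^3 as x → 0⁺.
The indeterminate product → 0, so the limit = 0.

Final answer: 0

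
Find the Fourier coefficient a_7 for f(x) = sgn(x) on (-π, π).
a_7 = (1/π) ∫_{-π}^{π} f(x)·cos(7x) dx.
Evaluate the integral (use parity and integration by parts as needed): a_7 = 0.

Final answer: 0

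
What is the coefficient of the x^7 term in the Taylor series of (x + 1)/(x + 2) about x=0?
Expand to order 7: (x + 1)/(x + 2) = x^7/256 - x^6/128 + x^5/64 - x^4/32 + x^3/16 - x^2/8 + x/4 + 1/2 + O(x^8).
The coefficient of x^7 is 1/256.

Final answer: 1/256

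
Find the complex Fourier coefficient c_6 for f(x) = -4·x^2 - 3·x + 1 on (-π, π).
Compute the real Fourier coefficients first: a_6 = -4/9, b_6 = 1.
Then c_6 = (a_6 − i·b_6)/2 = -2/9 - i/2.

Final answer: -2/9 - i/2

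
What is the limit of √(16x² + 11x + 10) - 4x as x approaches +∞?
As x → +∞: multiply by the conjugate to get (11x+10)/(√(16x²+11x+10)+4x); the denominator ~ 8x, so the limit is 11/8.
Limit = 11/8.

Final answer: 11/8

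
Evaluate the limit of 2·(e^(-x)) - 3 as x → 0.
Direct substitution at x = 0 gives -1.

Final answer: -1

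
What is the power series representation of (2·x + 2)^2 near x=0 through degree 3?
4·x^2 + 8·x + 4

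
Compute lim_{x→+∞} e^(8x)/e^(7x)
This is an ∞/∞ indeterminate form as x → +∞.
Rewrite e^(8x)/e^(7x) = e^((8−7)x) = e^(x); the exponent coefficient is 1 > 0 so e^(x) → ∞.
Limit = ∞.

Final answer: ∞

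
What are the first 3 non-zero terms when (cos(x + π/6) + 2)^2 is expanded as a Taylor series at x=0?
x^2·(√(3)/2 + 2)^2·(-√(3)/(2·(√(3)/2 + 2)) + 1/(4·(√(3)/2 + 2)^2)) + x·(-2 - √(3)/2) + (√(3)/2 + 2)^2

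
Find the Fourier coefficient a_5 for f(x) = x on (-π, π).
a_5 = (1/π) ∫_{-π}^{π} f(x)·cos(5x) dx.
Evaluate the integral (use parity and integration by parts as needed): a_5 = 0.

Final answer: 0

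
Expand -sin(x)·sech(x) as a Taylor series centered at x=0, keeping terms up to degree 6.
-3·x^5/10 + 2·x^3/3 - x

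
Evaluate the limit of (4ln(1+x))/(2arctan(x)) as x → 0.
Both numerator and denominator → 0 as x → 0; this is a 0/0 indeterminate form.
Expand each to leading order near x = 0: numerator ~ 4·x, denominator ~ 2·x.
The limit of the ratio is 2.

Final answer: 2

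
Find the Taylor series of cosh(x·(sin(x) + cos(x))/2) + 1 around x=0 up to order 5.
-5·x^5/32 + x^4/384 + x^3/4 + x^2/8 + 2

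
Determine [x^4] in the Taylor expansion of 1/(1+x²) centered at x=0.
Expand to order 4: 1/(1+x²) = x^4 - x^2 + 1 + O(x^5).
The coefficient of x^4 is 1.

Final answer: 1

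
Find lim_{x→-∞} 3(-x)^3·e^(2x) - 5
The product is a 0·∞ indeterminate form at x → -∞.
Rewrite the product as 3(-x)^3 / e^(-2x) (an ∞/∞ form) and apply L'Hôpital, or use the standard hierarchy e^(2|x|) ≫ |(-x)^3| as x → -∞.
The indeterminate product → 0, so the limit = -5.

Final answer: -5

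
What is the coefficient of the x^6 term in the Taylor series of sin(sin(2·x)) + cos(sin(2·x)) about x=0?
Expand to order 6: sin(sin(2·x)) + cos(sin(2·x)) = -148·x^6/45 + 16·x^5/5 + 10·x^4/3 - 8·x^3/3 - 2·x^2 + 2·x + 1 + O(x^7).
The coefficient of x^6 is -148/45.

Final answer: -148/45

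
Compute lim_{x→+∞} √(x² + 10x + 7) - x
This is an ∞ − ∞ indeterminate form.
Multiply and divide by the conjugate √(x²+10x + 7) + x; the x² terms cancel, leaving (10x + 7)/(√(x²+10x + 7)+x) → 10/2 = 5.
Limit = 5.

Final answer: 5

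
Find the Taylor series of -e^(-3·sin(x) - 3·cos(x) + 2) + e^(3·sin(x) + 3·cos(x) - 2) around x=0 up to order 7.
x^7·(977·e^(-1)/240 + 109·e/48) + x^6·(-1597·e^(-1)/240 + 49·e/48) + x^5·(-49·e/20 + 44·e^(-1)/5) + x^4·(-29·e/8 - 77·e^(-1)/8) + x^3·(-e/2 + 17·e^(-1)/2) + x^2·(-6·e^(-1) + 3·e) + x·(3·e^(-1) + 3·e) - e^(-1) + e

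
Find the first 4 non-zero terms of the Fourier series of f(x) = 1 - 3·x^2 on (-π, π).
12·cos(x) - 3·cos(2·x) + 4·cos(3·x)/3 - π^2 + 1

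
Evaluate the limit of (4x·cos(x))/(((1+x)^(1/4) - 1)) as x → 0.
Both numerator and denominator → 0 as x → 0; this is a 0/0 indeterminate form.
Expand each to leading order near x = 0: numerator ~ 4·x, denominator ~ x/4.
The limit of the ratio is 16.

Final answer: 16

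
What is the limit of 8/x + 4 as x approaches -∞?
Evaluate the dominant behaviour as x → -∞; each term tends to a finite value or vanishes.
Limit = 4.

Final answer: 4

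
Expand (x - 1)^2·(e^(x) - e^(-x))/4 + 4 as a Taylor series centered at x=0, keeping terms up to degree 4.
-x^4/6 + 7·x^3/12 - x^2 + x/2 + 4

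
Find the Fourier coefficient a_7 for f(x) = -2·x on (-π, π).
a_7 = (1/π) ∫_{-π}^{π} f(x)·cos(7x) dx.
Evaluate the integral (use parity and integration by parts as needed): a_7 = 0.

Final answer: 0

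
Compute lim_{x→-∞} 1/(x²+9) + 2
Evaluate the dominant behaviour as x → -∞; each term tends to a finite value or vanishes.
Limit = 2.

Final answer: 2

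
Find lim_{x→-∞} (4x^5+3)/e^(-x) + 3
The quotient is an ∞/∞ indeterminate form as x → -∞.
Compare growth rates of the dominant terms (exponentials ≫ polynomials ≫ logarithms), or apply L'Hôpital's rule; the quotient → 0.
Adding the constant: 0 + 3 = 3. Limit = 3.

Final answer: 3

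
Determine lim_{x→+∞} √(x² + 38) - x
This is an ∞ − ∞ indeterminate form.
Multiply and divide by the conjugate √(x²+38) + x; the x² terms cancel, leaving 38/(√(x²+38)+x) → 0.
Limit = 0.

Final answer: 0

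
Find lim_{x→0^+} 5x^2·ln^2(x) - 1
The product is a 0·∞ indeterminate form at x → 0⁺.
Rewrite the product as 5·ln^2(x) / x^(-2) and apply L'Hôpital, or use the standard hierarchy x^(-2) ≫ |ln x|^2 as x → 0⁺.
The indeterminate product → 0, so the limit = -1.

Final answer: -1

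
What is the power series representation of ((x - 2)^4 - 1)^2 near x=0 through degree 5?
-448·x^5 + 1118·x^4 - 1776·x^3 + 1744·x^2 - 960·x + 225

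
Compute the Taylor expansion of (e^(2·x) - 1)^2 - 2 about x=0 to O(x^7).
248·x^6/45 + 8·x^5 + 28·x^4/3 + 8·x^3 + 4·x^2 - 2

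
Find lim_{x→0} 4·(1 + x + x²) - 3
Direct substitution at x = 0 gives 1.

Final answer: 1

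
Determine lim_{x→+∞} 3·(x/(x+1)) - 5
Evaluate the dominant behaviour as x → +∞; each term tends to a finite value or vanishes.
Limit = -2.

Final answer: -2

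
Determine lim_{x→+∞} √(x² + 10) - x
This is an ∞ − ∞ indeterminate form.
Multiply and divide by the conjugate √(x²+10) + x; the x² terms cancel, leaving 10/(√(x²+10)+x) → 0.
Limit = 0.

Final answer: 0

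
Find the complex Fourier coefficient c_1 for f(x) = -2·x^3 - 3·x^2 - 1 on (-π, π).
Compute the real Fourier coefficients first: a_1 = 12, b_1 = 24 - 4·π^2.
Then c_1 = (a_1 − i·b_1)/2 = 6 - 12·i + 2·i·π^2.

Final answer: 6 - 12·i + 2·i·π^2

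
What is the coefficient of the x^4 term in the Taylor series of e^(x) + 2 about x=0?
Expand to order 4: e^(x) + 2 = x^4/24 + x^3/6 + x^2/2 + x + 3 + O(x^5).
The coefficient of x^4 is 1/24.

Final answer: 1/24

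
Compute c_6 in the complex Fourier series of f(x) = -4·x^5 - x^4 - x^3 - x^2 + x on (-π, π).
Compute the real Fourier coefficients first: a_6 = -2·π^2/9 - 2/27, b_6 = -11·π^2/27 - 43/162 + 4·π^4/3.
Then c_6 = (a_6 − i·b_6)/2 = -π^2/9 - 1/27 - 2·i·π^4/3 + 43·i/324 + 11·i·π^2/54.

Final answer: -π^2/9 - 1/27 - 2·i·π^4/3 + 43·i/324 + 11·i·π^2/54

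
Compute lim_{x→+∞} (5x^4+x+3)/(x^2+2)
This is an ∞/∞ indeterminate form as x → +∞.
Divide numerator and denominator by x^4 and let the lower-order terms vanish; the numerator's degree 4 exceeds the denominator's degree 2, so the quotient diverges.
Limit = ∞.

Final answer: ∞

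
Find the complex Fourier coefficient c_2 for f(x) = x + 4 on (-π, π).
Compute the real Fourier coefficients first: a_2 = 0, b_2 = -1.
Then c_2 = (a_2 − i·b_2)/2 = i/2.

Final answer: i/2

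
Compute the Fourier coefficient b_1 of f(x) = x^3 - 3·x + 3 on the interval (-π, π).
b_1 = (1/π) ∫_{-π}^{π} f(x)·sin(1x) dx.
Evaluate the integral (use parity and integration by parts as needed): b_1 = -18 + 2·π^2.

Final answer: -18 + 2·π^2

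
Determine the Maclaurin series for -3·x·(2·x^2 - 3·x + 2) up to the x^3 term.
-6·x^3 + 9·x^2 - 6·x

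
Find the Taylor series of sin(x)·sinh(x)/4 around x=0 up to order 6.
-x^6/360 + x^2/4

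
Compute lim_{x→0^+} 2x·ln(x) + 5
The product is a 0·∞ indeterminate form at x → 0⁺.
Rewrite the product as 2·ln(x) / x^(-1) and apply L'Hôpital, or use the standard hierarchy x^(-1) ≫ |ln x| as x → 0⁺.
The indeterminate product → 0, so the limit = 5.

Final answer: 5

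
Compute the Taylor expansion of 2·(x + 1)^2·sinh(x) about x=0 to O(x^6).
7·x^5/20 + 2·x^4/3 + 7·x^3/3 + 4·x^2 + 2·x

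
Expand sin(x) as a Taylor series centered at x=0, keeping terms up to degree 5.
x^5/120 - x^3/6 + x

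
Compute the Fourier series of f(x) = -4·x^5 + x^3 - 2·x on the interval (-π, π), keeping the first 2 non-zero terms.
(-976 - 8·π^4 + 162·π^2)·sin(x) + (-21·π^2 + 67/2 + 4·π^4)·sin(2·x)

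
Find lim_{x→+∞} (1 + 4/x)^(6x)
As x → +∞: write (1 + 4/x)^(6x) = ((1 + 4/x)^x)^6 → (e^4)^6 = e^24.
Limit = e^(24).

Final answer: e^(24)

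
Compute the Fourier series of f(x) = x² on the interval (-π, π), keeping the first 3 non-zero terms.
-4·cos(x) + cos(2·x) + π^2/3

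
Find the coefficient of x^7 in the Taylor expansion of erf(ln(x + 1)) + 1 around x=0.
Expand to order 7: erf(ln(x + 1)) + 1 = -137·x^7/(630·√(π)) + 5·x^6/(12·√(π)) - 17·x^5/(30·√(π)) + x^4/(2·√(π)) - x^2/√(π) + 2·x/√(π) + 1 + O(x^8).
The coefficient of x^7 is -137/(630·√(π)).

Final answer: -137/(630·√(π))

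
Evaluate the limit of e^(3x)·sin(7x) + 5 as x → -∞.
Evaluate the dominant behaviour as x → -∞; each term tends to a finite value or vanishes.
Limit = 5.

Final answer: 5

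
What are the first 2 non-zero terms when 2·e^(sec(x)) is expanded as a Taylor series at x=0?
e·x^2 + 2·e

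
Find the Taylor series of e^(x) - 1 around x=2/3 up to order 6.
-1 + e^(2/3) + e^(2/3)·(x - 2/3) + e^(2/3)·(x - 2/3)^2/2 + e^(2/3)·(x - 2/3)^3/6 + e^(2/3)·(x - 2/3)^4/24 + e^(2/3)·(x - 2/3)^5/120 + e^(2/3)·(x - 2/3)^6/720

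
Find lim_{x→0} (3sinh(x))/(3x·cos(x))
Both numerator and denominator → 0 as x → 0; this is a 0/0 indeterminate form.
Expand each to leading order near x = 0: numerator ~ 3·x, denominator ~ 3·x.
The limit of the ratio is 1.

Final answer: 1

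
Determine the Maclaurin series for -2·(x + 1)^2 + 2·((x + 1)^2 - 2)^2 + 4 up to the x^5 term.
2·x^4 + 8·x^3 + 2·x^2 - 12·x + 4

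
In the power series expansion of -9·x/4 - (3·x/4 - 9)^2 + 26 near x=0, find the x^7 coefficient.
Expand to order 7: -9·x/4 - (3·x/4 - 9)^2 + 26 = -9·x^2/16 + 45·x/4 - 55 + O(x^8).
The coefficient of x^7 is 0.

Final answer: 0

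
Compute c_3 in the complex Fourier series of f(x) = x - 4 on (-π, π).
Compute the real Fourier coefficients first: a_3 = 0, b_3 = 2/3.
Then c_3 = (a_3 − i·b_3)/2 = -i/3.

Final answer: -i/3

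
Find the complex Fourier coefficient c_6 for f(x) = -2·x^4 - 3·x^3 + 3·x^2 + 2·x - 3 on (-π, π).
Compute the real Fourier coefficients first: a_6 = 11/27 - 4·π^2/9, b_6 = -5/6 + π^2.
Then c_6 = (a_6 − i·b_6)/2 = -2·π^2/9 + 11/54 - i·π^2/2 + 5·i/12.

Final answer: -2·π^2/9 + 11/54 - i·π^2/2 + 5·i/12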